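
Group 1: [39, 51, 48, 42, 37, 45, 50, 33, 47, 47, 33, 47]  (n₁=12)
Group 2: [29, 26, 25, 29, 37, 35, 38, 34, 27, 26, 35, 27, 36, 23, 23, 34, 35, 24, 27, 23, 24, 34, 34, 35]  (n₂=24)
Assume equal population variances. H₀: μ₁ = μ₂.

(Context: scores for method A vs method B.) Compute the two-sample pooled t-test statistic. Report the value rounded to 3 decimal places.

x̄₁=43.250, s₁=6.341, n₁=12
x̄₂=30.000, s₂=5.184, n₂=24
s_p² = [11·6.341² + 23·5.184²]/34 = 31.1838
SE = √(s_p²·(1/12+1/24)) = 1.9743
t = (43.250−30.000)/1.9743 = 6.7111
df = 34

test statistic = 6.711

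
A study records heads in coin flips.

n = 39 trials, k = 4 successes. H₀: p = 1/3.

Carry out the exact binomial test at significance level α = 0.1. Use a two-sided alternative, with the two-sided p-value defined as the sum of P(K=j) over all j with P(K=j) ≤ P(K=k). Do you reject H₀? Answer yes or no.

Exact binomial: n=39, k=4, p₀=1/3=0.3333
P(X=j) = C(n,j)·p₀^j·(1−p₀)^(n−j); p = Σ P(X=j) over j with P(X=j) ≤ P(X=4)
p-value (two-sided) = 0.00178
At α=0.1: p < α → reject H₀

reject H₀: yes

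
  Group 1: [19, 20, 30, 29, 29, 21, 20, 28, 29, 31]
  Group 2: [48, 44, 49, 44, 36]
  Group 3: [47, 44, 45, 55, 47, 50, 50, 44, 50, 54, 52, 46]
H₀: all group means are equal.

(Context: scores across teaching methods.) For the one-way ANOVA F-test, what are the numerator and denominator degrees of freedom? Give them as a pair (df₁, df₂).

k = 3 groups, N = 27 total
df = (k−1, N−k) = (3−1, 27−3) = (2, 24)

degrees of freedom = [2, 24]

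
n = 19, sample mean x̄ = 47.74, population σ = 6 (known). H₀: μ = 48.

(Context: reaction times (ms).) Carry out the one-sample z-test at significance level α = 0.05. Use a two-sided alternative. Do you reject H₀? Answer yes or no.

SE = σ/√n = 6/√19 = 1.3765
z = (x̄−μ₀)/SE = (47.74−48)/1.3765 = -0.1889
p-value (two-sided) = 0.85018
At α=0.05: p ≥ α → fail to reject H₀

reject H₀: no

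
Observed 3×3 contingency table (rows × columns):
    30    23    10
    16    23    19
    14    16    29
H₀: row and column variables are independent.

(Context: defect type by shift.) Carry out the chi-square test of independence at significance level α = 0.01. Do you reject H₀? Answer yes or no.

Row totals [63, 58, 59], col totals [60, 62, 58], n=180
χ² = (30−21.00)²/21.00 + (23−21.70)²/21.70 + (10−20.30)²/20.30 + (16−19.33)²/19.33 + (23−19.98)²/19.98 + (19−18.69)²/18.69 + (14−19.67)²/19.67 + (16−20.32)²/20.32 + (29−19.01)²/19.01 = 17.9987
df = 4
p-value (upper-tail) = 0.00123
At α=0.01: p < α → reject H₀

reject H₀: yes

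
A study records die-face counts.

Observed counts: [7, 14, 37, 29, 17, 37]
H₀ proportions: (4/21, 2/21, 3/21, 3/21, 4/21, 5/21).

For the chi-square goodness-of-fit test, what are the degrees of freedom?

df = k − 1 = 6 − 1 = 5

degrees of freedom = 5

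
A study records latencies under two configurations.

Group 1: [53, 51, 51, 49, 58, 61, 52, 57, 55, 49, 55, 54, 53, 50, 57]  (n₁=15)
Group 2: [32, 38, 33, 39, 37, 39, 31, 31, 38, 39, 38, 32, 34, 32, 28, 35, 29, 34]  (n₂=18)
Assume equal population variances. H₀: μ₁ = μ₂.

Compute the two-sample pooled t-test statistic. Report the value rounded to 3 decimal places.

test statistic = 15.436

x̄₁=53.667, s₁=3.519, n₁=15
x̄₂=34.389, s₂=3.616, n₂=18
s_p² = [14·3.519² + 17·3.616²]/31 = 12.7616
SE = √(s_p²·(1/15+1/18)) = 1.2489
t = (53.667−34.389)/1.2489 = 15.4358
df = 31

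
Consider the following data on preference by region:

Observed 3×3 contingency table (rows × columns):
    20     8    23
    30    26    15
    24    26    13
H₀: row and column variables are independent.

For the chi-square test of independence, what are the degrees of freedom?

degrees of freedom = 4

df = (r−1)(c−1) = (3−1)·(3−1) = 4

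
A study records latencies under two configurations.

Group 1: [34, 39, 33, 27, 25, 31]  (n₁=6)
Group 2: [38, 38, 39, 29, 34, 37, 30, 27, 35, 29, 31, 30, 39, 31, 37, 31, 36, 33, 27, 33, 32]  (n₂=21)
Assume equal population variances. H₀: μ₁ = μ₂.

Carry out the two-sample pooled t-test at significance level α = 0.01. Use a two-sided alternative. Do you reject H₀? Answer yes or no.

x̄₁=31.500, s₁=5.050, n₁=6
x̄₂=33.143, s₂=3.890, n₂=21
s_p² = [5·5.050² + 20·3.890²]/25 = 17.2029
SE = √(s_p²·(1/6+1/21)) = 1.9200
t = (31.500−33.143)/1.9200 = -0.8557
df = 25
p-value (two-sided) = 0.40031
At α=0.01: p ≥ α → fail to reject H₀

reject H₀: no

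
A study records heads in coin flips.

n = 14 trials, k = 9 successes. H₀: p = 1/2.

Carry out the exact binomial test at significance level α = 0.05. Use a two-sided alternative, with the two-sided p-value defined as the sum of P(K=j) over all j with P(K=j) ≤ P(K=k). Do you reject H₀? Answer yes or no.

reject H₀: no

Exact binomial: n=14, k=9, p₀=1/2=0.5000
P(X=j) = C(n,j)·p₀^j·(1−p₀)^(n−j); p = Σ P(X=j) over j with P(X=j) ≤ P(X=9)
p-value (two-sided) = 0.42395
At α=0.05: p ≥ α → fail to reject H₀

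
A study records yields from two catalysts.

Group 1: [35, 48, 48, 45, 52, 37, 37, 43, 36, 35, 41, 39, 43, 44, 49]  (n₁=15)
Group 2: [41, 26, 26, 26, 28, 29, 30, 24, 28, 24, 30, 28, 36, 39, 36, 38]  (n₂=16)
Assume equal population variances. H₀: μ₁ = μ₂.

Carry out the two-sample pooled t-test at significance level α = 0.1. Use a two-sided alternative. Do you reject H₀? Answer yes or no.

x̄₁=42.133, s₁=5.540, n₁=15
x̄₂=30.562, s₂=5.573, n₂=16
s_p² = [14·5.540² + 15·5.573²]/29 = 30.8852
SE = √(s_p²·(1/15+1/16)) = 1.9973
t = (42.133−30.562)/1.9973 = 5.7931
df = 29
p-value (two-sided) = 0.00000
At α=0.1: p < α → reject H₀

reject H₀: yes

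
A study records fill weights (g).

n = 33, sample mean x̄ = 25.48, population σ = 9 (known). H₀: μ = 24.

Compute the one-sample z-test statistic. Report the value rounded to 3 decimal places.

test statistic = 0.945

SE = σ/√n = 9/√33 = 1.5667
z = (x̄−μ₀)/SE = (25.48−24)/1.5667 = 0.9447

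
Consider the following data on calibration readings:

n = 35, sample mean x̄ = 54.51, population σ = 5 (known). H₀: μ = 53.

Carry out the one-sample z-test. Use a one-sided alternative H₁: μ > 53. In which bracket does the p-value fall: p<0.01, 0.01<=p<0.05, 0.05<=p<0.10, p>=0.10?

SE = σ/√n = 5/√35 = 0.8452
z = (x̄−μ₀)/SE = (54.51−53)/0.8452 = 1.7867
p-value (one-sided, H₁ greater) = 0.03700
→ bracket: 0.01<=p<0.05

p-value bracket: 0.01<=p<0.05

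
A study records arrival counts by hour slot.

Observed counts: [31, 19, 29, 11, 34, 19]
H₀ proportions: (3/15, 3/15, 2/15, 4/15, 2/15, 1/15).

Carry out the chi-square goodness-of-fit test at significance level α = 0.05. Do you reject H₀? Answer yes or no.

n = 143; E_i = n·p_i = [28.60, 28.60, 19.07, 38.13, 19.07, 9.53]
χ² = (31−28.60)²/28.60 + (19−28.60)²/28.60 + (29−19.07)²/19.07 + (11−38.13)²/38.13 + (34−19.07)²/19.07 + (19−9.53)²/9.53 = 49.0017
df = 5
p-value (upper-tail) = 0.00000
At α=0.05: p < α → reject H₀

reject H₀: yes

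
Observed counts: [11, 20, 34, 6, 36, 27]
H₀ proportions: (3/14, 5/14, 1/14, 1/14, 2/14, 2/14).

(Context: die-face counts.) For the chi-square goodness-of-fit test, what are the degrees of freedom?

degrees of freedom = 5

df = k − 1 = 6 − 1 = 5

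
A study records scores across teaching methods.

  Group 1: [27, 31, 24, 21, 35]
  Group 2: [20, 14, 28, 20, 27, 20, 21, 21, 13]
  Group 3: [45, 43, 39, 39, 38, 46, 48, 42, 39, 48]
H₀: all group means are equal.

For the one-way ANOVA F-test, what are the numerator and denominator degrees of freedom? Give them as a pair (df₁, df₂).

degrees of freedom = [2, 21]

k = 3 groups, N = 24 total
df = (k−1, N−k) = (3−1, 24−3) = (2, 21)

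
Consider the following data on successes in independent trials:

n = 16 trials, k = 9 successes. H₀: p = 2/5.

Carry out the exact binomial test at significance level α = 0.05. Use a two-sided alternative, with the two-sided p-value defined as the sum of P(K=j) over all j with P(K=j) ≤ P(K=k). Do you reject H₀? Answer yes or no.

reject H₀: no

Exact binomial: n=16, k=9, p₀=2/5=0.4000
P(X=j) = C(n,j)·p₀^j·(1−p₀)^(n−j); p = Σ P(X=j) over j with P(X=j) ≤ P(X=9)
p-value (two-sided) = 0.20742
At α=0.05: p ≥ α → fail to reject H₀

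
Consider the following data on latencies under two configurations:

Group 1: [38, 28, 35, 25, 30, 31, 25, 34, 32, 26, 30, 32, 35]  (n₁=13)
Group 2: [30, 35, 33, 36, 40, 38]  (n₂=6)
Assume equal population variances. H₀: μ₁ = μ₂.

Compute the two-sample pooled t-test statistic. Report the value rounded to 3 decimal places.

test statistic = -2.311

x̄₁=30.846, s₁=4.079, n₁=13
x̄₂=35.333, s₂=3.559, n₂=6
s_p² = [12·4.079² + 5·3.559²]/17 = 15.4721
SE = √(s_p²·(1/13+1/6)) = 1.9414
t = (30.846−35.333)/1.9414 = -2.3114
df = 17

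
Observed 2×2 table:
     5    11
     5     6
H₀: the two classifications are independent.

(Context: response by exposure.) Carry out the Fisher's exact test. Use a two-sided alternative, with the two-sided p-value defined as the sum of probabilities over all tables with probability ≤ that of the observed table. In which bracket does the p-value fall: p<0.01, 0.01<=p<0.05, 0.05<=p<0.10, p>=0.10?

Margins: r₁=16, r₂=11, c₁=10, c₂=17, n=27
p_obs = C(16,5)·C(11,5)/C(27,10); sum pmf over tables with pmf ≤ p_obs
p-value (two-sided) = 0.68675
→ bracket: p>=0.10

p-value bracket: p>=0.10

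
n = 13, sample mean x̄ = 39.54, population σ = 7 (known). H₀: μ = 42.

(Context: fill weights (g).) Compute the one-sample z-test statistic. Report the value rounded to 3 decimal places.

test statistic = -1.267

SE = σ/√n = 7/√13 = 1.9415
z = (x̄−μ₀)/SE = (39.54−42)/1.9415 = -1.2671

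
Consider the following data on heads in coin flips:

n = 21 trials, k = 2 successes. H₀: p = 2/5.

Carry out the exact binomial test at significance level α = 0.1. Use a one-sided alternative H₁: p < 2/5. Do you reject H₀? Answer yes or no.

Exact binomial: n=21, k=2, p₀=2/5=0.4000
P(X≤2) from Σ C(n,i)·p₀^i·(1−p₀)^(n−i)
p-value (one-sided, H₁ less) = 0.00238
At α=0.1: p < α → reject H₀

reject H₀: yes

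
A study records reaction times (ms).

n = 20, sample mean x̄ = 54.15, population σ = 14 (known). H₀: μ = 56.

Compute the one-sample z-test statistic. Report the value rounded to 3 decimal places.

SE = σ/√n = 14/√20 = 3.1305
z = (x̄−μ₀)/SE = (54.15−56)/3.1305 = -0.5910

test statistic = -0.591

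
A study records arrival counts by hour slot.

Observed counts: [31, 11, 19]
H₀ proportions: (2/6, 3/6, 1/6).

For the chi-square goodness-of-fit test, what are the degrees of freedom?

degrees of freedom = 2

df = k − 1 = 3 − 1 = 2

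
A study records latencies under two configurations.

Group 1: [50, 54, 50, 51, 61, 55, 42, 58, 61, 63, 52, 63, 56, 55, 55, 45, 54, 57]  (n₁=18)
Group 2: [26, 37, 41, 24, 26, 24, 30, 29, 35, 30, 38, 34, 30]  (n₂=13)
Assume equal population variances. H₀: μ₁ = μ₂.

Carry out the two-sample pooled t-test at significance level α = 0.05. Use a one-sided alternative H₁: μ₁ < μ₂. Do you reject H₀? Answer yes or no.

reject H₀: no

x̄₁=54.556, s₁=5.721, n₁=18
x̄₂=31.077, s₂=5.515, n₂=13
s_p² = [17·5.721² + 12·5.515²]/29 = 31.7713
SE = √(s_p²·(1/18+1/13)) = 2.0516
t = (54.556−31.077)/2.0516 = 11.4441
df = 29
p-value (one-sided, H₁ less) = 1.00000
At α=0.05: p ≥ α → fail to reject H₀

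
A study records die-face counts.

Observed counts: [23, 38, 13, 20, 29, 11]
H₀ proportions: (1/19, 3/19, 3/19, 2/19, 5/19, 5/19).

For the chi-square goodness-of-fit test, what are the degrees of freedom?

degrees of freedom = 5

df = k − 1 = 6 − 1 = 5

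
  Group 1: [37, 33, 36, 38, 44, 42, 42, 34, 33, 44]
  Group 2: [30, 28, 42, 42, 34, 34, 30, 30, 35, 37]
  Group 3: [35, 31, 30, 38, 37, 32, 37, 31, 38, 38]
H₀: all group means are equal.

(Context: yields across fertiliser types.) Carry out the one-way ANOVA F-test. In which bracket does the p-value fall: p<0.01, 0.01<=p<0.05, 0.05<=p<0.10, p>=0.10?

Group means [38.30, 34.20, 34.70], grand mean 35.733
SSB = Σnᵢ(x̄ᵢ−x̄)² = 100.067; SSW = ΣΣ(x−x̄ᵢ)² = 495.800
MSB = 100.067/2 = 50.0333; MSW = 495.800/27 = 18.3630
F = MSB/MSW = 2.7247
df = (2, 27)
p-value (upper-tail) = 0.08358
→ bracket: 0.05<=p<0.10

p-value bracket: 0.05<=p<0.10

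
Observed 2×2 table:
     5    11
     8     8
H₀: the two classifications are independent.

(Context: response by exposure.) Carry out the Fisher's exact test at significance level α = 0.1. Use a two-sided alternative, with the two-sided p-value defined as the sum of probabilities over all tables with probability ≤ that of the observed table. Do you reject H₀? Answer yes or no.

reject H₀: no

Margins: r₁=16, r₂=16, c₁=13, c₂=19, n=32
p_obs = C(16,5)·C(16,8)/C(32,13); sum pmf over tables with pmf ≤ p_obs
p-value (two-sided) = 0.47255
At α=0.1: p ≥ α → fail to reject H₀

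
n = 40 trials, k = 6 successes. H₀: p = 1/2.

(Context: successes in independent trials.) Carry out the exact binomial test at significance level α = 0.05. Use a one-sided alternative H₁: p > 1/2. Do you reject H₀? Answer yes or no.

Exact binomial: n=40, k=6, p₀=1/2=0.5000
P(X≥6) from Σ C(n,i)·p₀^i·(1−p₀)^(n−i)
p-value (one-sided, H₁ greater) = 1.00000
At α=0.05: p ≥ α → fail to reject H₀

reject H₀: no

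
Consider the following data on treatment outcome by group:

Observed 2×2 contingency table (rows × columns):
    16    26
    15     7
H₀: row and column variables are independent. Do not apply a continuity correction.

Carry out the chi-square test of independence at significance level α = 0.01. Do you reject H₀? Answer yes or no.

Row totals [42, 22], col totals [31, 33], n=64
χ² = (16−20.34)²/20.34 + (26−21.66)²/21.66 + (15−10.66)²/10.66 + (7−11.34)²/11.34 = 5.2327
df = 1
p-value (upper-tail) = 0.02217
At α=0.01: p ≥ α → fail to reject H₀

reject H₀: no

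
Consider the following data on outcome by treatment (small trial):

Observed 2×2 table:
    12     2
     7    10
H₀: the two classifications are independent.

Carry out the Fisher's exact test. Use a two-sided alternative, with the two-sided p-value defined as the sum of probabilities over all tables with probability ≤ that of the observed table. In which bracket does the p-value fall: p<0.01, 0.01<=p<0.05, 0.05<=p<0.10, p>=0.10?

Margins: r₁=14, r₂=17, c₁=19, c₂=12, n=31
p_obs = C(14,12)·C(17,7)/C(31,19); sum pmf over tables with pmf ≤ p_obs
p-value (two-sided) = 0.02447
→ bracket: 0.01<=p<0.05

p-value bracket: 0.01<=p<0.05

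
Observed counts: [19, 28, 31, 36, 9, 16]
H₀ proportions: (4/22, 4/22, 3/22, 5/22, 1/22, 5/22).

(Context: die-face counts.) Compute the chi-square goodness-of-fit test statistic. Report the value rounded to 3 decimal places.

test statistic = 18.954

n = 139; E_i = n·p_i = [25.27, 25.27, 18.95, 31.59, 6.32, 31.59]
χ² = (19−25.27)²/25.27 + (28−25.27)²/25.27 + (31−18.95)²/18.95 + (36−31.59)²/31.59 + (9−6.32)²/6.32 + (16−31.59)²/31.59 = 18.9542
df = 5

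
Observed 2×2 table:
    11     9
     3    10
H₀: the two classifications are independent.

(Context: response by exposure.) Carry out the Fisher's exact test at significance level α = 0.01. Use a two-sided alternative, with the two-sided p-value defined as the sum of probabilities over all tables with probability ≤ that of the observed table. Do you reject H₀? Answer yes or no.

reject H₀: no

Margins: r₁=20, r₂=13, c₁=14, c₂=19, n=33
p_obs = C(20,11)·C(13,3)/C(33,14); sum pmf over tables with pmf ≤ p_obs
p-value (two-sided) = 0.08729
At α=0.01: p ≥ α → fail to reject H₀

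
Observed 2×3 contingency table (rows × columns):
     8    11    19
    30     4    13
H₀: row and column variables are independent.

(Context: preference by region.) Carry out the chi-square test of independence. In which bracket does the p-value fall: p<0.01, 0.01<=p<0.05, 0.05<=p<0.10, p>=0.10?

p-value bracket: p<0.01

Row totals [38, 47], col totals [38, 15, 32], n=85
χ² = (8−16.99)²/16.99 + (11−6.71)²/6.71 + (19−14.31)²/14.31 + (30−21.01)²/21.01 + (4−8.29)²/8.29 + (13−17.69)²/17.69 = 16.3590
df = 2
p-value (upper-tail) = 0.00028
→ bracket: p<0.01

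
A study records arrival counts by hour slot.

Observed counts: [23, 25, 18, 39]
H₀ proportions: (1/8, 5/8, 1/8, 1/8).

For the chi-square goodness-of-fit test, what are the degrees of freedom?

degrees of freedom = 3

df = k − 1 = 4 − 1 = 3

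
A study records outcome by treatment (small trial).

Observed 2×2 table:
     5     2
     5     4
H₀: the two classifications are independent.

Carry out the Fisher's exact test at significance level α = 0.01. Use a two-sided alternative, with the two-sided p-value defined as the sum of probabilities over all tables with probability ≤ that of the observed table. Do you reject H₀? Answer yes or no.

Margins: r₁=7, r₂=9, c₁=10, c₂=6, n=16
p_obs = C(7,5)·C(9,5)/C(16,10); sum pmf over tables with pmf ≤ p_obs
p-value (two-sided) = 0.63287
At α=0.01: p ≥ α → fail to reject H₀

reject H₀: no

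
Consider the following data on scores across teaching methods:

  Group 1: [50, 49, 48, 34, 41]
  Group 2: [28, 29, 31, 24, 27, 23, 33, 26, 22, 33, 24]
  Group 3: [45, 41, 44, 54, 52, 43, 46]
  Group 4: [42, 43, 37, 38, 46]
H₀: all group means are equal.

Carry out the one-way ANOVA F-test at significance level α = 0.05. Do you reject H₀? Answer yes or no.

reject H₀: yes

Group means [44.40, 27.27, 46.43, 41.20], grand mean 37.607
SSB = Σnᵢ(x̄ᵢ−x̄)² = 2014.782; SSW = ΣΣ(x−x̄ᵢ)² = 529.896
MSB = 2014.782/3 = 671.5942; MSW = 529.896/24 = 22.0790
F = MSB/MSW = 30.4178
df = (3, 24)
p-value (upper-tail) = 0.00000
At α=0.05: p < α → reject H₀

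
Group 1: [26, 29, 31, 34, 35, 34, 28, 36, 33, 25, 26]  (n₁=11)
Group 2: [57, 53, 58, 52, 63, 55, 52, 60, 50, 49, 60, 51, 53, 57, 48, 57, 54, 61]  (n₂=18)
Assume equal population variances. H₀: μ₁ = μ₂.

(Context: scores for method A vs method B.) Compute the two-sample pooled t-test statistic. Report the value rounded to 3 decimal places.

x̄₁=30.636, s₁=4.007, n₁=11
x̄₂=55.000, s₂=4.366, n₂=18
s_p² = [10·4.007² + 17·4.366²]/27 = 17.9461
SE = √(s_p²·(1/11+1/18)) = 1.6213
t = (30.636−55.000)/1.6213 = -15.0276
df = 27

test statistic = -15.028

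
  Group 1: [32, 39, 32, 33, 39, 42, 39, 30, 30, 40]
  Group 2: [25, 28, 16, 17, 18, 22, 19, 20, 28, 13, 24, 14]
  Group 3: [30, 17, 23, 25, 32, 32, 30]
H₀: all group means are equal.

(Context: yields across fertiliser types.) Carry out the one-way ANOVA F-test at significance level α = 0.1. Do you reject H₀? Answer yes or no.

Group means [35.60, 20.33, 27.00], grand mean 27.207
SSB = Σnᵢ(x̄ᵢ−x̄)² = 1271.692; SSW = ΣΣ(x−x̄ᵢ)² = 665.067
MSB = 1271.692/2 = 635.8460; MSW = 665.067/26 = 25.5795
F = MSB/MSW = 24.8577
df = (2, 26)
p-value (upper-tail) = 0.00000
At α=0.1: p < α → reject H₀

reject H₀: yes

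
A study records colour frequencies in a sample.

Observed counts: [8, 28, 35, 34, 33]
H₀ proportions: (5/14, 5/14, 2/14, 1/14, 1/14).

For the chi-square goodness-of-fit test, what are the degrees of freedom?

degrees of freedom = 4

df = k − 1 = 5 − 1 = 4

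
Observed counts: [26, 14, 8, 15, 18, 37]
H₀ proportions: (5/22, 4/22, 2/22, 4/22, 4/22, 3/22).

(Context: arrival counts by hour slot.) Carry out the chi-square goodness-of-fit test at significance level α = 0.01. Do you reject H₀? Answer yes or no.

reject H₀: yes

n = 118; E_i = n·p_i = [26.82, 21.45, 10.73, 21.45, 21.45, 16.09]
χ² = (26−26.82)²/26.82 + (14−21.45)²/21.45 + (8−10.73)²/10.73 + (15−21.45)²/21.45 + (18−21.45)²/21.45 + (37−16.09)²/16.09 = 32.9766
df = 5
p-value (upper-tail) = 0.00000
At α=0.01: p < α → reject H₀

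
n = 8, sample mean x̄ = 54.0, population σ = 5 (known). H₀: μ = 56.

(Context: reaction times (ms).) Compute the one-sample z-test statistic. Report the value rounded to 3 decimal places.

SE = σ/√n = 5/√8 = 1.7678
z = (x̄−μ₀)/SE = (54.0−56)/1.7678 = -1.1314

test statistic = -1.131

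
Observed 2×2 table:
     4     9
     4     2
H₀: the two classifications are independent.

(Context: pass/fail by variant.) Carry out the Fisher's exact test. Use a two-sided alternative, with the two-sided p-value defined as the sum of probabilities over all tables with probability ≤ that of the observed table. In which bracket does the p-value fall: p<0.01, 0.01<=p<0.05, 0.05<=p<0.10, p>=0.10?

p-value bracket: p>=0.10

Margins: r₁=13, r₂=6, c₁=8, c₂=11, n=19
p_obs = C(13,4)·C(6,4)/C(19,8); sum pmf over tables with pmf ≤ p_obs
p-value (two-sided) = 0.31889
→ bracket: p>=0.10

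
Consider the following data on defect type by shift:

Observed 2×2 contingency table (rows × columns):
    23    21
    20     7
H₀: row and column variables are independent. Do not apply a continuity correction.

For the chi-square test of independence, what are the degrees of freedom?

degrees of freedom = 1

df = (r−1)(c−1) = (2−1)·(2−1) = 1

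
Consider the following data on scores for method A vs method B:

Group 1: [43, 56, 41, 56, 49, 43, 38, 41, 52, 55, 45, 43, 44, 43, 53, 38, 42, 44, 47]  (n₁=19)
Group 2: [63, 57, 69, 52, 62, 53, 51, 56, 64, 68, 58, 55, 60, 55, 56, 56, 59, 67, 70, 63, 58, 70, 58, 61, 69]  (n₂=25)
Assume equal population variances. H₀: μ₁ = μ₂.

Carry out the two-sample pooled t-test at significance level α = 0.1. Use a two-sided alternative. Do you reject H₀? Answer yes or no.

reject H₀: yes

x̄₁=45.947, s₁=5.845, n₁=19
x̄₂=60.400, s₂=5.859, n₂=25
s_p² = [18·5.845² + 24·5.859²]/42 = 34.2607
SE = √(s_p²·(1/19+1/25)) = 1.7815
t = (45.947−60.400)/1.7815 = -8.1128
df = 42
p-value (two-sided) = 0.00000
At α=0.1: p < α → reject H₀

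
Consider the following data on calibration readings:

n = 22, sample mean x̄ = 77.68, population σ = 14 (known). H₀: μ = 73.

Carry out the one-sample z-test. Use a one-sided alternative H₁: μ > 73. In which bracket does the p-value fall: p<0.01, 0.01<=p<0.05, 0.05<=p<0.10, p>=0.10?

SE = σ/√n = 14/√22 = 2.9848
z = (x̄−μ₀)/SE = (77.68−73)/2.9848 = 1.5679
p-value (one-sided, H₁ greater) = 0.05845
→ bracket: 0.05<=p<0.10

p-value bracket: 0.05<=p<0.10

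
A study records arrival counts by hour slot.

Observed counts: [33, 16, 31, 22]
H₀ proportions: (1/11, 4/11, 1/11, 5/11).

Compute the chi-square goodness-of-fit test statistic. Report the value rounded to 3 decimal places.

n = 102; E_i = n·p_i = [9.27, 37.09, 9.27, 46.36]
χ² = (33−9.27)²/9.27 + (16−37.09)²/37.09 + (31−9.27)²/9.27 + (22−46.36)²/46.36 = 136.4196
df = 3

test statistic = 136.420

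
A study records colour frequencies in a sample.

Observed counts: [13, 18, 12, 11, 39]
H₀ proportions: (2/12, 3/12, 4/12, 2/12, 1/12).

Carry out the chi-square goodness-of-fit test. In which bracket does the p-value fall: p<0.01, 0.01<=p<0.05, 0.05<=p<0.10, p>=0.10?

p-value bracket: p<0.01

n = 93; E_i = n·p_i = [15.50, 23.25, 31.00, 15.50, 7.75]
χ² = (13−15.50)²/15.50 + (18−23.25)²/23.25 + (12−31.00)²/31.00 + (11−15.50)²/15.50 + (39−7.75)²/7.75 = 140.5484
df = 4
p-value (upper-tail) = 0.00000
→ bracket: p<0.01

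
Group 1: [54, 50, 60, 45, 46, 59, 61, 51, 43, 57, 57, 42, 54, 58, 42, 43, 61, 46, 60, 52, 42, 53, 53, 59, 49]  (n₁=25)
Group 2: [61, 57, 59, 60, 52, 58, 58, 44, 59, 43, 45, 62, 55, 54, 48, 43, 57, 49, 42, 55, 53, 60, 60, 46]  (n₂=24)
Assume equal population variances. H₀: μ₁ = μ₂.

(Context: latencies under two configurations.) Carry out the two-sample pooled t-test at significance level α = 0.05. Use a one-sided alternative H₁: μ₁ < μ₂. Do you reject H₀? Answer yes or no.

reject H₀: no

x̄₁=51.880, s₁=6.710, n₁=25
x̄₂=53.333, s₂=6.625, n₂=24
s_p² = [24·6.710² + 23·6.625²]/47 = 44.4675
SE = √(s_p²·(1/25+1/24)) = 1.9057
t = (51.880−53.333)/1.9057 = -0.7626
df = 47
p-value (one-sided, H₁ less) = 0.22474
At α=0.05: p ≥ α → fail to reject H₀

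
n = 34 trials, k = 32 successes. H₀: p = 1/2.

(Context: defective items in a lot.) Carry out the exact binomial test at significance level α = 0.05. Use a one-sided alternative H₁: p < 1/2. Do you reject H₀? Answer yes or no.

Exact binomial: n=34, k=32, p₀=1/2=0.5000
P(X≤32) from Σ C(n,i)·p₀^i·(1−p₀)^(n−i)
p-value (one-sided, H₁ less) = 1.00000
At α=0.05: p ≥ α → fail to reject H₀

reject H₀: no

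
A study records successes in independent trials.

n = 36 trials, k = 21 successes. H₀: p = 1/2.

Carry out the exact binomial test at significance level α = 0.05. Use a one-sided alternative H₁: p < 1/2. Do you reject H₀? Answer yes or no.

reject H₀: no

Exact binomial: n=36, k=21, p₀=1/2=0.5000
P(X≤21) from Σ C(n,i)·p₀^i·(1−p₀)^(n−i)
p-value (one-sided, H₁ less) = 0.87851
At α=0.05: p ≥ α → fail to reject H₀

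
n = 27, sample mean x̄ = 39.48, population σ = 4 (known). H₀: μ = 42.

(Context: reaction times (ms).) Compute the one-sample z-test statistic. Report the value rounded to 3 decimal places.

SE = σ/√n = 4/√27 = 0.7698
z = (x̄−μ₀)/SE = (39.48−42)/0.7698 = -3.2736

test statistic = -3.274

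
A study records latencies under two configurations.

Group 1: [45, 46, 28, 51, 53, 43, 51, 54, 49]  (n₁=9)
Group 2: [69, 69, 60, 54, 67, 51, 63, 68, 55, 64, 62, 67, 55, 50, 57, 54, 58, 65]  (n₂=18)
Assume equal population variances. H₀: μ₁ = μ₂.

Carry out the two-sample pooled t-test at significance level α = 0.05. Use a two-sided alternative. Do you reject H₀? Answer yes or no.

x̄₁=46.667, s₁=7.921, n₁=9
x̄₂=60.444, s₂=6.373, n₂=18
s_p² = [8·7.921² + 17·6.373²]/25 = 47.6978
SE = √(s_p²·(1/9+1/18)) = 2.8195
t = (46.667−60.444)/2.8195 = -4.8866
df = 25
p-value (two-sided) = 0.00005
At α=0.05: p < α → reject H₀

reject H₀: yes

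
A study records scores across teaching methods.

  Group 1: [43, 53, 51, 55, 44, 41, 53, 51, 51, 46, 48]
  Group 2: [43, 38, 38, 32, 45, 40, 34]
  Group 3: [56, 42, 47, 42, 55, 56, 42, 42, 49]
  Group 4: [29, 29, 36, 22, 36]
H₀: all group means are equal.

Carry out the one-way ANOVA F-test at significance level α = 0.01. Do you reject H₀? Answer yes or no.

Group means [48.73, 38.57, 47.89, 30.40], grand mean 43.406
SSB = Σnᵢ(x̄ᵢ−x̄)² = 1501.734; SSW = ΣΣ(x−x̄ᵢ)² = 801.985
MSB = 1501.734/3 = 500.5779; MSW = 801.985/28 = 28.6423
F = MSB/MSW = 17.4769
df = (3, 28)
p-value (upper-tail) = 0.00000
At α=0.01: p < α → reject H₀

reject H₀: yes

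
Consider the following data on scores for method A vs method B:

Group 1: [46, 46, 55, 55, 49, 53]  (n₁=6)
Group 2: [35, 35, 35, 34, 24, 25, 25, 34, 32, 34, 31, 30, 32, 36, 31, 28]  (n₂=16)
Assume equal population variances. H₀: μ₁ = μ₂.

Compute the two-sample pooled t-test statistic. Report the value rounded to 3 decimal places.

test statistic = 10.095

x̄₁=50.667, s₁=4.227, n₁=6
x̄₂=31.312, s₂=3.928, n₂=16
s_p² = [5·4.227² + 15·3.928²]/20 = 16.0385
SE = √(s_p²·(1/6+1/16)) = 1.9172
t = (50.667−31.312)/1.9172 = 10.0952
df = 20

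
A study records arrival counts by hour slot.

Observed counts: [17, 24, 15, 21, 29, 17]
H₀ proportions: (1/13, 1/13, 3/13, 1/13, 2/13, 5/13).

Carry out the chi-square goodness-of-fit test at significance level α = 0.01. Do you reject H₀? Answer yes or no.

reject H₀: yes

n = 123; E_i = n·p_i = [9.46, 9.46, 28.38, 9.46, 18.92, 47.31]
χ² = (17−9.46)²/9.46 + (24−9.46)²/9.46 + (15−28.38)²/28.38 + (21−9.46)²/9.46 + (29−18.92)²/18.92 + (17−47.31)²/47.31 = 73.5114
df = 5
p-value (upper-tail) = 0.00000
At α=0.01: p < α → reject H₀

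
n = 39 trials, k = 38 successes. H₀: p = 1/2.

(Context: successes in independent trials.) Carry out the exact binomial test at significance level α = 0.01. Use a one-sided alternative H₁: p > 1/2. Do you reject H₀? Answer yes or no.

Exact binomial: n=39, k=38, p₀=1/2=0.5000
P(X≥38) from Σ C(n,i)·p₀^i·(1−p₀)^(n−i)
p-value (one-sided, H₁ greater) = 0.00000
At α=0.01: p < α → reject H₀

reject H₀: yes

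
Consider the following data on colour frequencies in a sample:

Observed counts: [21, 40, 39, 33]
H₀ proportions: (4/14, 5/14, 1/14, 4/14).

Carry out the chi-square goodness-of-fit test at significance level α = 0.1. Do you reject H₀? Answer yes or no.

reject H₀: yes

n = 133; E_i = n·p_i = [38.00, 47.50, 9.50, 38.00]
χ² = (21−38.00)²/38.00 + (40−47.50)²/47.50 + (39−9.50)²/9.50 + (33−38.00)²/38.00 = 101.0526
df = 3
p-value (upper-tail) = 0.00000
At α=0.1: p < α → reject H₀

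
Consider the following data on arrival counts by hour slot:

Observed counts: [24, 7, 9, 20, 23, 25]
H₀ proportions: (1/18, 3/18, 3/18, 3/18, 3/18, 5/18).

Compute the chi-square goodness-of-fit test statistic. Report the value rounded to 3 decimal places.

n = 108; E_i = n·p_i = [6.00, 18.00, 18.00, 18.00, 18.00, 30.00]
χ² = (24−6.00)²/6.00 + (7−18.00)²/18.00 + (9−18.00)²/18.00 + (20−18.00)²/18.00 + (23−18.00)²/18.00 + (25−30.00)²/30.00 = 67.6667
df = 5

test statistic = 67.667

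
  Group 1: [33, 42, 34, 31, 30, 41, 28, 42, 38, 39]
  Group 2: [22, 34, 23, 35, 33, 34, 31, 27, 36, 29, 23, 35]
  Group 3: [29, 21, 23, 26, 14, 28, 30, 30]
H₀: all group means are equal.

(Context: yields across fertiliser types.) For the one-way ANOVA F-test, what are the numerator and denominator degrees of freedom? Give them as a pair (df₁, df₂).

degrees of freedom = [2, 27]

k = 3 groups, N = 30 total
df = (k−1, N−k) = (3−1, 30−3) = (2, 27)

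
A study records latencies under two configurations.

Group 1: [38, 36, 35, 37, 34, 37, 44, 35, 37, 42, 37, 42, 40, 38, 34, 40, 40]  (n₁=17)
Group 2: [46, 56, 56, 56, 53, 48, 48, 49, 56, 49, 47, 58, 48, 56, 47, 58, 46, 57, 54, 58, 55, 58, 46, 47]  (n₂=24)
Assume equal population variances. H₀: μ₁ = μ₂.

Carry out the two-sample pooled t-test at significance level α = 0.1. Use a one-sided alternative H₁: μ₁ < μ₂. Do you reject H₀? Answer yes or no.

x̄₁=38.000, s₁=2.937, n₁=17
x̄₂=52.167, s₂=4.715, n₂=24
s_p² = [16·2.937² + 23·4.715²]/39 = 16.6496
SE = √(s_p²·(1/17+1/24)) = 1.2935
t = (38.000−52.167)/1.2935 = -10.9523
df = 39
p-value (one-sided, H₁ less) = 0.00000
At α=0.1: p < α → reject H₀

reject H₀: yes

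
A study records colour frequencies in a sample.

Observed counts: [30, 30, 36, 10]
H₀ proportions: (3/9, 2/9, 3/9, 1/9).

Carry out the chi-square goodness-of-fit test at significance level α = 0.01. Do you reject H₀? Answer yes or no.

n = 106; E_i = n·p_i = [35.33, 23.56, 35.33, 11.78]
χ² = (30−35.33)²/35.33 + (30−23.56)²/23.56 + (36−35.33)²/35.33 + (10−11.78)²/11.78 = 2.8491
df = 3
p-value (upper-tail) = 0.41549
At α=0.01: p ≥ α → fail to reject H₀

reject H₀: no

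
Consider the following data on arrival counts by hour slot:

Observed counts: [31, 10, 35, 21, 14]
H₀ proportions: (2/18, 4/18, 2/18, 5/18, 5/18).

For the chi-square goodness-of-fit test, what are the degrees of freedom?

degrees of freedom = 4

df = k − 1 = 5 − 1 = 4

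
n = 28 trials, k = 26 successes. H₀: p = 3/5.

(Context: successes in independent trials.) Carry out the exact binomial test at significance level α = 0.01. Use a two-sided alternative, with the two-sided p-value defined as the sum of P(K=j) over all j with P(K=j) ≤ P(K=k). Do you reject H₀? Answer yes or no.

Exact binomial: n=28, k=26, p₀=3/5=0.6000
P(X=j) = C(n,j)·p₀^j·(1−p₀)^(n−j); p = Σ P(X=j) over j with P(X=j) ≤ P(X=26)
p-value (two-sided) = 0.00015
At α=0.01: p < α → reject H₀

reject H₀: yes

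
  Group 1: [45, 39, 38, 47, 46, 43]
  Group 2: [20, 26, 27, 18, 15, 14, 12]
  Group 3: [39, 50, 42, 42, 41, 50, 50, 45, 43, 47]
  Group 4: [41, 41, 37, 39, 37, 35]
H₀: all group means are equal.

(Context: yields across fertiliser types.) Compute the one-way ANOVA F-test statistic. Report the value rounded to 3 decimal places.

Group means [43.00, 18.86, 44.90, 38.33], grand mean 36.862
SSB = Σnᵢ(x̄ᵢ−x̄)² = 3154.358; SSW = ΣΣ(x−x̄ᵢ)² = 457.090
MSB = 3154.358/3 = 1051.4526; MSW = 457.090/25 = 18.2836
F = MSB/MSW = 57.5079
df = (3, 25)

test statistic = 57.508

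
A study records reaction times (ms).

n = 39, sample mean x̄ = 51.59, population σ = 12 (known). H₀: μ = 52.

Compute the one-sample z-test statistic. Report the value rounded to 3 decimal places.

SE = σ/√n = 12/√39 = 1.9215
z = (x̄−μ₀)/SE = (51.59−52)/1.9215 = -0.2134

test statistic = -0.213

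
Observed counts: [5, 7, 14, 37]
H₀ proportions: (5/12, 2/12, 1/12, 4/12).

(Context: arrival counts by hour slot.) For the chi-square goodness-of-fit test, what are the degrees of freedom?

degrees of freedom = 3

df = k − 1 = 4 − 1 = 3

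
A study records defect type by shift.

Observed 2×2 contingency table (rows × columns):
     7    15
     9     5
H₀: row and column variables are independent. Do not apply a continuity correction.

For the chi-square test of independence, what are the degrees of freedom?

degrees of freedom = 1

df = (r−1)(c−1) = (2−1)·(2−1) = 1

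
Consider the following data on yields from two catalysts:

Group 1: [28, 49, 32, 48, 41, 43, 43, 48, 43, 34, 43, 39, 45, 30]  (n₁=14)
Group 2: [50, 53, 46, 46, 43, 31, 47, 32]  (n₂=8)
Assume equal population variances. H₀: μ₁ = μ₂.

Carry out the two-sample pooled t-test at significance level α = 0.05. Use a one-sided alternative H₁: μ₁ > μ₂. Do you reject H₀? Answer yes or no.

x̄₁=40.429, s₁=6.869, n₁=14
x̄₂=43.500, s₂=7.982, n₂=8
s_p² = [13·6.869² + 7·7.982²]/20 = 52.9714
SE = √(s_p²·(1/14+1/8)) = 3.2257
t = (40.429−43.500)/3.2257 = -0.9522
df = 20
p-value (one-sided, H₁ greater) = 0.82381
At α=0.05: p ≥ α → fail to reject H₀

reject H₀: no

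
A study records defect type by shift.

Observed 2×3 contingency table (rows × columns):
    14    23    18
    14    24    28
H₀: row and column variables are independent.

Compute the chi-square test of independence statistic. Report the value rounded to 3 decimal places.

test statistic = 1.205

Row totals [55, 66], col totals [28, 47, 46], n=121
χ² = (14−12.73)²/12.73 + (23−21.36)²/21.36 + (18−20.91)²/20.91 + (14−15.27)²/15.27 + (24−25.64)²/25.64 + (28−25.09)²/25.09 = 1.2051
df = 2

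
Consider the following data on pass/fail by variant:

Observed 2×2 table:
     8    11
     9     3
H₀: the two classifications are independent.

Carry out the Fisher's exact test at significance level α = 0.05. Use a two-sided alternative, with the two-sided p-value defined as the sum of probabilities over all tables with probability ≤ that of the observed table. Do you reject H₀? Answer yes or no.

reject H₀: no

Margins: r₁=19, r₂=12, c₁=17, c₂=14, n=31
p_obs = C(19,8)·C(12,9)/C(31,17); sum pmf over tables with pmf ≤ p_obs
p-value (two-sided) = 0.13782
At α=0.05: p ≥ α → fail to reject H₀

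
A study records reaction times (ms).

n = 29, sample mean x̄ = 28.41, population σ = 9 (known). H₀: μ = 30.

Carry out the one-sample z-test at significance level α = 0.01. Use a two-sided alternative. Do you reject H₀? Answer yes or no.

SE = σ/√n = 9/√29 = 1.6713
z = (x̄−μ₀)/SE = (28.41−30)/1.6713 = -0.9514
p-value (two-sided) = 0.34141
At α=0.01: p ≥ α → fail to reject H₀

reject H₀: no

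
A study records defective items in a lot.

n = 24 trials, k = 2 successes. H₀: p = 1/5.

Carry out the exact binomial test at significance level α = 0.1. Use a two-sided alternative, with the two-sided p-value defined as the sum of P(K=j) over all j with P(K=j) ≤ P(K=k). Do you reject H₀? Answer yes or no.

reject H₀: no

Exact binomial: n=24, k=2, p₀=1/5=0.2000
P(X=j) = C(n,j)·p₀^j·(1−p₀)^(n−j); p = Σ P(X=j) over j with P(X=j) ≤ P(X=2)
p-value (two-sided) = 0.20369
At α=0.1: p ≥ α → fail to reject H₀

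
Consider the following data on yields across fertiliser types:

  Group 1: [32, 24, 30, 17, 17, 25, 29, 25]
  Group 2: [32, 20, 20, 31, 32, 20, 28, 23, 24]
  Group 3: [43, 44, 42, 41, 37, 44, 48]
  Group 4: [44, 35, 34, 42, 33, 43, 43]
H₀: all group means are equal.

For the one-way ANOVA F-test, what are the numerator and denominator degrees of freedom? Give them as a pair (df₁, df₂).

k = 4 groups, N = 31 total
df = (k−1, N−k) = (4−1, 31−4) = (3, 27)

degrees of freedom = [3, 27]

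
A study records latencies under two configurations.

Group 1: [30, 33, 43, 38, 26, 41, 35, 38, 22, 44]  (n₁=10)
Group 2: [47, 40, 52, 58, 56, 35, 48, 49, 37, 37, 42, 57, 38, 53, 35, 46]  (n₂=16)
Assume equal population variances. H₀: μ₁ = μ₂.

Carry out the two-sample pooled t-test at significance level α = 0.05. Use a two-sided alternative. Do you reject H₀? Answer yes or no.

reject H₀: yes

x̄₁=35.000, s₁=7.288, n₁=10
x̄₂=45.625, s₂=8.090, n₂=16
s_p² = [9·7.288² + 15·8.090²]/24 = 60.8229
SE = √(s_p²·(1/10+1/16)) = 3.1438
t = (35.000−45.625)/3.1438 = -3.3796
df = 24
p-value (two-sided) = 0.00248
At α=0.05: p < α → reject H₀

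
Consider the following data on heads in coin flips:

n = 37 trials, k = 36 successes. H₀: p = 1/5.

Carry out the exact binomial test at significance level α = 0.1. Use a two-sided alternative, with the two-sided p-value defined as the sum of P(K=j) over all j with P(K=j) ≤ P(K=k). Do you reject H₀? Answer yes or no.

Exact binomial: n=37, k=36, p₀=1/5=0.2000
P(X=j) = C(n,j)·p₀^j·(1−p₀)^(n−j); p = Σ P(X=j) over j with P(X=j) ≤ P(X=36)
p-value (two-sided) = 0.00000
At α=0.1: p < α → reject H₀

reject H₀: yes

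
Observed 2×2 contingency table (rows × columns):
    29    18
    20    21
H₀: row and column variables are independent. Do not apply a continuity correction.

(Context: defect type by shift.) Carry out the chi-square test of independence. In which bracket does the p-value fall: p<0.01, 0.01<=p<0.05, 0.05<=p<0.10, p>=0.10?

Row totals [47, 41], col totals [49, 39], n=88
χ² = (29−26.17)²/26.17 + (18−20.83)²/20.83 + (20−22.83)²/22.83 + (21−18.17)²/18.17 = 1.4816
df = 1
p-value (upper-tail) = 0.22352
→ bracket: p>=0.10

p-value bracket: p>=0.10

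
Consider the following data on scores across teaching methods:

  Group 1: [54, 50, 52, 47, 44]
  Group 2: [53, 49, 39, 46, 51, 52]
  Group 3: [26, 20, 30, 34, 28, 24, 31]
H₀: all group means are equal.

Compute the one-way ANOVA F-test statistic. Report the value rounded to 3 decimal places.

test statistic = 43.926

Group means [49.40, 48.33, 27.57], grand mean 40.556
SSB = Σnᵢ(x̄ᵢ−x̄)² = 1934.197; SSW = ΣΣ(x−x̄ᵢ)² = 330.248
MSB = 1934.197/2 = 967.0984; MSW = 330.248/15 = 22.0165
F = MSB/MSW = 43.9261
df = (2, 15)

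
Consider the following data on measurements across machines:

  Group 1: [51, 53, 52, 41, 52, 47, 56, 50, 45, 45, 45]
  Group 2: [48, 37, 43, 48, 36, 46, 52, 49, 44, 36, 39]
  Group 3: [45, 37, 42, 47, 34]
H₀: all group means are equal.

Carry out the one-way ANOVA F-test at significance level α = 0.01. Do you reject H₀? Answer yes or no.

reject H₀: no

Group means [48.82, 43.45, 41.00], grand mean 45.185
SSB = Σnᵢ(x̄ᵢ−x̄)² = 265.710; SSW = ΣΣ(x−x̄ᵢ)² = 646.364
MSB = 265.710/2 = 132.8552; MSW = 646.364/24 = 26.9318
F = MSB/MSW = 4.9330
df = (2, 24)
p-value (upper-tail) = 0.01605
At α=0.01: p ≥ α → fail to reject H₀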